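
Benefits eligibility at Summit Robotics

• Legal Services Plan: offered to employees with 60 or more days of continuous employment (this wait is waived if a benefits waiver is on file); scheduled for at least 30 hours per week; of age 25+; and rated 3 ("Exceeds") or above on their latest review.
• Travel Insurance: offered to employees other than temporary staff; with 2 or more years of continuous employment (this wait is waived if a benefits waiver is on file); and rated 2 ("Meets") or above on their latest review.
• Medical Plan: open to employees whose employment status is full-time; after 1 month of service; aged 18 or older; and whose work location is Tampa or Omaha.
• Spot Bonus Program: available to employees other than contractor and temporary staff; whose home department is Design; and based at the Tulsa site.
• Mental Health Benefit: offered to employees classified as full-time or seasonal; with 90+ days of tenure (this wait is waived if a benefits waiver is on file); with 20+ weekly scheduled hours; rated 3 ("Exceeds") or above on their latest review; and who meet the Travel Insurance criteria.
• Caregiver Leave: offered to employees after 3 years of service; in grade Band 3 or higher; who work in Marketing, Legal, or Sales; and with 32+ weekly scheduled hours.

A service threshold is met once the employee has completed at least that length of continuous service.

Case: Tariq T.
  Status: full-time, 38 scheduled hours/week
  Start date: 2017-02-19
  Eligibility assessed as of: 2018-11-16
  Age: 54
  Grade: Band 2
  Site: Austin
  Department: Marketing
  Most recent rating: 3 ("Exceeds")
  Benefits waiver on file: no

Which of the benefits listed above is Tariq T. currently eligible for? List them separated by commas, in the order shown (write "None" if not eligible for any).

Legal Services Plan

Service from 2017-02-19 to 2018-11-16: 635 days.
Legal Services Plan — no waiver, service 635 days ≥ 60 days ✓; 38 hrs/wk ≥ 30 ✓; age 54 ≥ 25 ✓; rating 3 ≥ 3 ✓ → eligible.
Travel Insurance — status full-time ✓ (not excluded); no waiver, service 635 days < 2 years (≈730 days) ✗ → not eligible.
Medical Plan — status full-time ✓; service 635 days ≥ 1 month (≈30 days) ✓; age 54 ≥ 18 ✓; site Austin ✗ (not Tampa or Omaha) → not eligible.
Spot Bonus Program — status full-time ✓ (not excluded); dept Marketing ✗ → not eligible.
Mental Health Benefit — status full-time ✓; no waiver, service 635 days ≥ 90 days ✓; 38 hrs/wk ≥ 20 ✓; rating 3 ≥ 3 ✓; not eligible for Travel Insurance ✗ → not eligible.
Caregiver Leave — service 635 days < 3 years (≈1095 days) ✗ → not eligible.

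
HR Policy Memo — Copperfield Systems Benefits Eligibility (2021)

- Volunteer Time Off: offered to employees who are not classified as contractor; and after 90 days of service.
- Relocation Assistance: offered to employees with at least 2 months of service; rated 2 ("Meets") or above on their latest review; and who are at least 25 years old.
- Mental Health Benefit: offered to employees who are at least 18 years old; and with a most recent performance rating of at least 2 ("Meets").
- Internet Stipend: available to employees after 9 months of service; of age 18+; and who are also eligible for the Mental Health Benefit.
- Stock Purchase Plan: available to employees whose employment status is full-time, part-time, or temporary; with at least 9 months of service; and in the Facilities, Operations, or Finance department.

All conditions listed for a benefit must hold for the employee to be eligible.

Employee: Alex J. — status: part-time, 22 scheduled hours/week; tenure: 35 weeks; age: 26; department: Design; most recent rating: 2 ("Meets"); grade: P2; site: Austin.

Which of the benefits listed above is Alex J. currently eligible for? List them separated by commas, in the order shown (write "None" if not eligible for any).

Volunteer Time Off — status part-time ✓ (not excluded); service 35 weeks ≥ 90 days ✓ → eligible.
Relocation Assistance — service 35 weeks ≥ 2 months (≈60 days) ✓; rating 2 ≥ 2 ✓; age 26 ≥ 25 ✓ → eligible.
Mental Health Benefit — age 26 ≥ 18 ✓; rating 2 ≥ 2 ✓ → eligible.
Internet Stipend — service 35 weeks < 9 months (≈270 days) ✗ → not eligible.
Stock Purchase Plan — status part-time ✓; service 35 weeks < 9 months (≈270 days) ✗ → not eligible.

Volunteer Time Off, Relocation Assistance, Mental Health Benefit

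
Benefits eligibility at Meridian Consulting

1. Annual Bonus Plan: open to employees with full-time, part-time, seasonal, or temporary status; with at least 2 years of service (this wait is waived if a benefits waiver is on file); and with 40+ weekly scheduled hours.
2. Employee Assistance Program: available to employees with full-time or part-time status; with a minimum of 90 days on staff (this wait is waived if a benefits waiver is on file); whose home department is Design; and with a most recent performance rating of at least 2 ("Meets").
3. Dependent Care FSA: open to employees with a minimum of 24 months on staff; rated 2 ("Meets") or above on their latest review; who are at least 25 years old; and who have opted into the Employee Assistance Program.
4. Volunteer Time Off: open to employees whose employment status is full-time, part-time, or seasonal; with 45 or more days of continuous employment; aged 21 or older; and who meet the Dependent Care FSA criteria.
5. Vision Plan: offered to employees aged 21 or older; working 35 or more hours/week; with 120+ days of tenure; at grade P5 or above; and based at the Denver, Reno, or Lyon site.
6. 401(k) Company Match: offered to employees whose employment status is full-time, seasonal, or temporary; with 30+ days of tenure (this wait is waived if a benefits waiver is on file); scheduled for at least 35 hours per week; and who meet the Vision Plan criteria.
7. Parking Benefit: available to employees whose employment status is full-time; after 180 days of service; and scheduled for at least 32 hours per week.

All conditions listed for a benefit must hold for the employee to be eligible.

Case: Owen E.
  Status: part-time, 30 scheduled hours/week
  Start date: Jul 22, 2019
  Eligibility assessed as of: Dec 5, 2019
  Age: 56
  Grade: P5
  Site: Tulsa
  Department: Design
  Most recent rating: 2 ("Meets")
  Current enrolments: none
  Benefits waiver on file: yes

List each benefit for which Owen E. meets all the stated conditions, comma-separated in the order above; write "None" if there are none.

Service from Jul 22, 2019 to Dec 5, 2019: 136 days.
Annual Bonus Plan — status part-time ✓; benefits waiver on file ✓; 30 hrs/wk < 40 ✗ → not eligible.
Employee Assistance Program — status part-time ✓; benefits waiver on file ✓; dept Design ✓; rating 2 ≥ 2 ✓ → eligible.
Dependent Care FSA — service 136 days < 24 months (≈720 days) ✗ → not eligible.
Volunteer Time Off — status part-time ✓; service 136 days ≥ 45 days ✓; age 56 ≥ 21 ✓; not eligible for Dependent Care FSA ✗ → not eligible.
Vision Plan — age 56 ≥ 21 ✓; 30 hrs/wk < 35 ✗ → not eligible.
401(k) Company Match — status part-time ✗ (requires full-time, seasonal, or temporary) → not eligible.
Parking Benefit — status part-time ✗ (requires full-time) → not eligible.

Employee Assistance Program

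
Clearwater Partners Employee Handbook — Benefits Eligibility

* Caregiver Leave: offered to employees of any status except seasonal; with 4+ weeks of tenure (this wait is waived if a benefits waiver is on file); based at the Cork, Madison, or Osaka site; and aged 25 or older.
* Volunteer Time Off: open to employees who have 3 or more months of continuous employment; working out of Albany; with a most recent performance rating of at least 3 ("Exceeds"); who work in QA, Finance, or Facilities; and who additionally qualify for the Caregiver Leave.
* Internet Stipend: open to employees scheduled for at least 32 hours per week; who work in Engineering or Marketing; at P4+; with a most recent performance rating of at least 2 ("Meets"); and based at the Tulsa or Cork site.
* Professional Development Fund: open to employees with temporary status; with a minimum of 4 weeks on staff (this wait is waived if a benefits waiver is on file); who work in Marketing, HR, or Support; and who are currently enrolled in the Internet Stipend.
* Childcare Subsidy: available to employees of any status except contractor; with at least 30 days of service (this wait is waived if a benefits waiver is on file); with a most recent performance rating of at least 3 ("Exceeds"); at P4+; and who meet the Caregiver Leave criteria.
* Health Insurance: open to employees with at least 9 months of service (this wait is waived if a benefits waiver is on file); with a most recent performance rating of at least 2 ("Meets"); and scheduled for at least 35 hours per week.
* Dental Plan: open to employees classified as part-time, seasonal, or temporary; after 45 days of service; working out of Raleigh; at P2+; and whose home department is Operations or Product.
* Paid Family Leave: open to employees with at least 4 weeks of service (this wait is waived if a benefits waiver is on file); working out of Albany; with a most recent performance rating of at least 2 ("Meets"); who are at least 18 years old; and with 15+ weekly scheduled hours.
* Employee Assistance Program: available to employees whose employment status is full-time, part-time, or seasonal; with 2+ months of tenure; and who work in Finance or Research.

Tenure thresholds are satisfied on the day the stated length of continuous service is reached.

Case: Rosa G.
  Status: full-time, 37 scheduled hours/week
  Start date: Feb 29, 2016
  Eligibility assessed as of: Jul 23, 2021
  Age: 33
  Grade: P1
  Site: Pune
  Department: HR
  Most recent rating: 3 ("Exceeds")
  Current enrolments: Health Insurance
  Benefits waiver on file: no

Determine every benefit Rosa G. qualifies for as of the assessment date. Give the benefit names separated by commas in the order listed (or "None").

Health Insurance

Service from Feb 29, 2016 to Jul 23, 2021: 1971 days.
Caregiver Leave — status full-time ✓ (not excluded); no waiver, service 1971 days ≥ 4 weeks (≈28 days) ✓; site Pune ✗ (not Cork, Madison, or Osaka) → not eligible.
Volunteer Time Off — service 1971 days ≥ 3 months (≈90 days) ✓; site Pune ✗ (not Albany) → not eligible.
Internet Stipend — 37 hrs/wk ≥ 32 ✓; dept HR ✗ → not eligible.
Professional Development Fund — status full-time ✗ (requires temporary) → not eligible.
Childcare Subsidy — status full-time ✓ (not excluded); no waiver, service 1971 days ≥ 30 days ✓; rating 3 ≥ 3 ✓; grade P1 < P4 ✗ → not eligible.
Health Insurance — no waiver, service 1971 days ≥ 9 months (≈270 days) ✓; rating 3 ≥ 2 ✓; 37 hrs/wk ≥ 35 ✓ → eligible.
Dental Plan — status full-time ✗ (requires part-time, seasonal, or temporary) → not eligible.
Paid Family Leave — no waiver, service 1971 days ≥ 4 weeks (≈28 days) ✓; site Pune ✗ (not Albany) → not eligible.
Employee Assistance Program — status full-time ✓; service 1971 days ≥ 2 months (≈60 days) ✓; dept HR ✗ → not eligible.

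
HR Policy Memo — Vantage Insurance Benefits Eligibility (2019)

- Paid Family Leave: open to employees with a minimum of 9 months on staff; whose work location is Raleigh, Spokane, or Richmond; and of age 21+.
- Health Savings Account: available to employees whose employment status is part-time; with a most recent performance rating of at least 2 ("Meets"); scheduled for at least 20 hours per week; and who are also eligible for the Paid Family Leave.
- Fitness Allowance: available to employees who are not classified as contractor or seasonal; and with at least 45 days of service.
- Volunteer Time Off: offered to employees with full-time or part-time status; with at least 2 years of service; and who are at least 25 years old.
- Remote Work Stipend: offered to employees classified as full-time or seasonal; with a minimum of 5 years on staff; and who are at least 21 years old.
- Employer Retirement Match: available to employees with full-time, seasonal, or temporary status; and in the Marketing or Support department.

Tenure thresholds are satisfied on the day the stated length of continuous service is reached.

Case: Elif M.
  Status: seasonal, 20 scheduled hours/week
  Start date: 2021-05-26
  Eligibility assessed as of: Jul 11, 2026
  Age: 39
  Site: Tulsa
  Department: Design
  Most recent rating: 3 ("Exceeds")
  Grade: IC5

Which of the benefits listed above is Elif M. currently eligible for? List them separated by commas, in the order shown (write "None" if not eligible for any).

Remote Work Stipend

Service from 2021-05-26 to Jul 11, 2026: 1872 days.
Paid Family Leave — service 1872 days ≥ 9 months (≈270 days) ✓; site Tulsa ✗ (not Raleigh, Spokane, or Richmond) → not eligible.
Health Savings Account — status seasonal ✗ (requires part-time) → not eligible.
Fitness Allowance — status seasonal ✗ (excluded) → not eligible.
Volunteer Time Off — status seasonal ✗ (requires full-time or part-time) → not eligible.
Remote Work Stipend — status seasonal ✓; service 1872 days ≥ 5 years (≈1825 days) ✓; age 39 ≥ 21 ✓ → eligible.
Employer Retirement Match — status seasonal ✓; dept Design ✗ → not eligible.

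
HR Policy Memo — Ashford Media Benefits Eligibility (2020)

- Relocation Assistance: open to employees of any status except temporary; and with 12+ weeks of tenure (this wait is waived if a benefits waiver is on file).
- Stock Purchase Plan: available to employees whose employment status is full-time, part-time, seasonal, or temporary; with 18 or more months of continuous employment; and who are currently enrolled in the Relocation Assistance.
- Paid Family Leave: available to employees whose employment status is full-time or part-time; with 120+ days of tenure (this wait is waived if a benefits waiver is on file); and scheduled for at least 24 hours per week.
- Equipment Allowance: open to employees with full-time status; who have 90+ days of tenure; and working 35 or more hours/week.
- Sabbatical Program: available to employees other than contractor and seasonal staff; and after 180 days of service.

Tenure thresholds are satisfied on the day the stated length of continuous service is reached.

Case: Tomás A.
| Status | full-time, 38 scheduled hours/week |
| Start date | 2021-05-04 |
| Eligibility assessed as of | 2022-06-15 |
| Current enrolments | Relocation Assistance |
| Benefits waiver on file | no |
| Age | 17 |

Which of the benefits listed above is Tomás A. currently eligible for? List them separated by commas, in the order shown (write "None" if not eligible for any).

Service from 2021-05-04 to 2022-06-15: 407 days.
Relocation Assistance — status full-time ✓ (not excluded); no waiver, service 407 days ≥ 12 weeks (≈84 days) ✓ → eligible.
Stock Purchase Plan — status full-time ✓; service 407 days < 18 months (≈540 days) ✗ → not eligible.
Paid Family Leave — status full-time ✓; no waiver, service 407 days ≥ 120 days ✓; 38 hrs/wk ≥ 24 ✓ → eligible.
Equipment Allowance — status full-time ✓; service 407 days ≥ 90 days ✓; 38 hrs/wk ≥ 35 ✓ → eligible.
Sabbatical Program — status full-time ✓ (not excluded); service 407 days ≥ 180 days ✓ → eligible.

Relocation Assistance, Paid Family Leave, Equipment Allowance, Sabbatical Program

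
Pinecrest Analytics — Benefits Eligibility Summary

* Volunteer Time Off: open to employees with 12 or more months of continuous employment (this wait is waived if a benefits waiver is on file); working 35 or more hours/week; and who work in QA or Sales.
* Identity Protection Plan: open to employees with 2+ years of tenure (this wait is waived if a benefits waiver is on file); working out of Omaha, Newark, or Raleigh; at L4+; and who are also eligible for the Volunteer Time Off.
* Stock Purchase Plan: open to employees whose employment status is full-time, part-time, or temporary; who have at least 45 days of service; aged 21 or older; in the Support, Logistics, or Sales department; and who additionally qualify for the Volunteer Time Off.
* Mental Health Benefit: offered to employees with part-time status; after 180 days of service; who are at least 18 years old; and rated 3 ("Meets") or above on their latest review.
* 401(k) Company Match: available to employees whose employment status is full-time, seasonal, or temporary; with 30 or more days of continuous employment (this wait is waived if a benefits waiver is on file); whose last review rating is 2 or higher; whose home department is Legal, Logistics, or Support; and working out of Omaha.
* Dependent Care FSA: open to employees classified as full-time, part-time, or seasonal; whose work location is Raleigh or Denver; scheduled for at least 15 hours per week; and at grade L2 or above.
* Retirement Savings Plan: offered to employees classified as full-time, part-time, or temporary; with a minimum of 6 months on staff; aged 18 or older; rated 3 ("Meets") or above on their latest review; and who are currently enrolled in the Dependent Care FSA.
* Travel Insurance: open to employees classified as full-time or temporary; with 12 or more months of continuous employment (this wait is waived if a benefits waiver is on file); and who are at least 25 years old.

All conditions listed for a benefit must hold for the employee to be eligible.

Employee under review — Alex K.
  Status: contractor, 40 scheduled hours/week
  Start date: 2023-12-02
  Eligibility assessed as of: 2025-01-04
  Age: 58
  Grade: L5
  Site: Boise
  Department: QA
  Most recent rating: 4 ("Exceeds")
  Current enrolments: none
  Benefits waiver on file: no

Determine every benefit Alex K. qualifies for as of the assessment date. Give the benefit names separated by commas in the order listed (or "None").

Volunteer Time Off

Service from 2023-12-02 to 2025-01-04: 399 days.
Volunteer Time Off — no waiver, service 399 days ≥ 12 months (≈360 days) ✓; 40 hrs/wk ≥ 35 ✓; dept QA ✓ → eligible.
Identity Protection Plan — no waiver, service 399 days < 2 years (≈730 days) ✗ → not eligible.
Stock Purchase Plan — status contractor ✗ (requires full-time, part-time, or temporary) → not eligible.
Mental Health Benefit — status contractor ✗ (requires part-time) → not eligible.
401(k) Company Match — status contractor ✗ (requires full-time, seasonal, or temporary) → not eligible.
Dependent Care FSA — status contractor ✗ (requires full-time, part-time, or seasonal) → not eligible.
Retirement Savings Plan — status contractor ✗ (requires full-time, part-time, or temporary) → not eligible.
Travel Insurance — status contractor ✗ (requires full-time or temporary) → not eligible.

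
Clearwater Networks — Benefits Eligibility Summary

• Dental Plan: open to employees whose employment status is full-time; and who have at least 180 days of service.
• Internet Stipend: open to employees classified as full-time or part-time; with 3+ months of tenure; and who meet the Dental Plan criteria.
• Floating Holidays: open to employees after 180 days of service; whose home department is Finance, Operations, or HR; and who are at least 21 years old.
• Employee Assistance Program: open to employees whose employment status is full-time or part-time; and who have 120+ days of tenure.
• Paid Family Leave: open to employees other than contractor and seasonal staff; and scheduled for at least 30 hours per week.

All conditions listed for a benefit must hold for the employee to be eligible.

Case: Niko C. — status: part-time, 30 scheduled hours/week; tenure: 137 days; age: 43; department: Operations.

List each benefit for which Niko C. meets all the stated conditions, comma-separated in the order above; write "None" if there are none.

Dental Plan — status part-time ✗ (requires full-time) → not eligible.
Internet Stipend — status part-time ✓; service 137 days ≥ 3 months (≈90 days) ✓; not eligible for Dental Plan ✗ → not eligible.
Floating Holidays — service 137 days < 180 days ✗ → not eligible.
Employee Assistance Program — status part-time ✓; service 137 days ≥ 120 days ✓ → eligible.
Paid Family Leave — status part-time ✓ (not excluded); 30 hrs/wk ≥ 30 ✓ → eligible.

Employee Assistance Program, Paid Family Leave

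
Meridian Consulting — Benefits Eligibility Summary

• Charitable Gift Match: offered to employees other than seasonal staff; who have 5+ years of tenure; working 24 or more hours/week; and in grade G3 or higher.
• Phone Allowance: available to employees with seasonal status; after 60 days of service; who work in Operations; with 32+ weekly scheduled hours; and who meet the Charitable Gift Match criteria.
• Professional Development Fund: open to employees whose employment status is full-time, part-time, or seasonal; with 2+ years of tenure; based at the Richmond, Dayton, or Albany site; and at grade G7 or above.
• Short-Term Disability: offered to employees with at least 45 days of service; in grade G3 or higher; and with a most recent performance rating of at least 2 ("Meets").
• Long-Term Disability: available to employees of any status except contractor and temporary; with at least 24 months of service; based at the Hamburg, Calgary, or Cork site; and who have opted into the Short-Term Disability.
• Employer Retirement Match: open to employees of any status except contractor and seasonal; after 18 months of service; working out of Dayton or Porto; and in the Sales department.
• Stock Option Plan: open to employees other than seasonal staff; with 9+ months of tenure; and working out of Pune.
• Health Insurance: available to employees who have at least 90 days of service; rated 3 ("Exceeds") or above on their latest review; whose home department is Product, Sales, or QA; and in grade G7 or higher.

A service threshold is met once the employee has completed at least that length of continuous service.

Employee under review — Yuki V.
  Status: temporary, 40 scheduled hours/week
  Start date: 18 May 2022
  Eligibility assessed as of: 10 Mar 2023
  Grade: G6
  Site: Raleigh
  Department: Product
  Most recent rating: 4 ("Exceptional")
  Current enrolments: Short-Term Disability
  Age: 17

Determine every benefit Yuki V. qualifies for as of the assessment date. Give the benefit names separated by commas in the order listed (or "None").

Short-Term Disability

Service from 18 May 2022 to 10 Mar 2023: 296 days.
Charitable Gift Match — status temporary ✓ (not excluded); service 296 days < 5 years (≈1825 days) ✗ → not eligible.
Phone Allowance — status temporary ✗ (requires seasonal) → not eligible.
Professional Development Fund — status temporary ✗ (requires full-time, part-time, or seasonal) → not eligible.
Short-Term Disability — service 296 days ≥ 45 days ✓; grade G6 ≥ G3 ✓; rating 4 ≥ 2 ✓ → eligible.
Long-Term Disability — status temporary ✗ (excluded) → not eligible.
Employer Retirement Match — status temporary ✓ (not excluded); service 296 days < 18 months (≈540 days) ✗ → not eligible.
Stock Option Plan — status temporary ✓ (not excluded); service 296 days ≥ 9 months (≈270 days) ✓; site Raleigh ✗ (not Pune) → not eligible.
Health Insurance — service 296 days ≥ 90 days ✓; rating 4 ≥ 3 ✓; dept Product ✓; grade G6 < G7 ✗ → not eligible.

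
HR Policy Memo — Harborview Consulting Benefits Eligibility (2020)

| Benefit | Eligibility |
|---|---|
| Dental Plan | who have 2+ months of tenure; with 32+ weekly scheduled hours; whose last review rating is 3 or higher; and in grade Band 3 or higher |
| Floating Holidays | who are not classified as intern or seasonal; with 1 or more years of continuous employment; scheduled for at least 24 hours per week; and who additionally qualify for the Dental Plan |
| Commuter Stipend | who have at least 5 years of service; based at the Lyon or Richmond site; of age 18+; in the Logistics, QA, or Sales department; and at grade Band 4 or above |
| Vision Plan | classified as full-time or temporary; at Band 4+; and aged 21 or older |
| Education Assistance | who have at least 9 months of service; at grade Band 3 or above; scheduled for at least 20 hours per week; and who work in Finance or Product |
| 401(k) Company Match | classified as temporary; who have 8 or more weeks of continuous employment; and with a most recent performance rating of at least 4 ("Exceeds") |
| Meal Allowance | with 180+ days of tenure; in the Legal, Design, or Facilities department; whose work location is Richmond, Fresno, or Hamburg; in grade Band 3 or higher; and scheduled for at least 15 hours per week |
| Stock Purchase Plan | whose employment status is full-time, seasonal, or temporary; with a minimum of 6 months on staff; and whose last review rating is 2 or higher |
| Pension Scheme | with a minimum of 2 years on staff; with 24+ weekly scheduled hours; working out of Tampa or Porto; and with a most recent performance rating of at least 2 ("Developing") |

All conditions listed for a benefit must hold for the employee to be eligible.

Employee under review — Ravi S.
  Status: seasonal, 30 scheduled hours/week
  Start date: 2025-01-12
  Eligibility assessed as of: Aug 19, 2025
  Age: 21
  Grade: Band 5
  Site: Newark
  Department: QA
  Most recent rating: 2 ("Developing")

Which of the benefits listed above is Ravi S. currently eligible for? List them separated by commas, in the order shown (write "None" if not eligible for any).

Service from 2025-01-12 to Aug 19, 2025: 219 days.
Dental Plan — service 219 days ≥ 2 months (≈60 days) ✓; 30 hrs/wk < 32 ✗ → not eligible.
Floating Holidays — status seasonal ✗ (excluded) → not eligible.
Commuter Stipend — service 219 days < 5 years (≈1825 days) ✗ → not eligible.
Vision Plan — status seasonal ✗ (requires full-time or temporary) → not eligible.
Education Assistance — service 219 days < 9 months (≈270 days) ✗ → not eligible.
401(k) Company Match — status seasonal ✗ (requires temporary) → not eligible.
Meal Allowance — service 219 days ≥ 180 days ✓; dept QA ✗ → not eligible.
Stock Purchase Plan — status seasonal ✓; service 219 days ≥ 6 months (≈180 days) ✓; rating 2 ≥ 2 ✓ → eligible.
Pension Scheme — service 219 days < 2 years (≈730 days) ✗ → not eligible.

Stock Purchase Plan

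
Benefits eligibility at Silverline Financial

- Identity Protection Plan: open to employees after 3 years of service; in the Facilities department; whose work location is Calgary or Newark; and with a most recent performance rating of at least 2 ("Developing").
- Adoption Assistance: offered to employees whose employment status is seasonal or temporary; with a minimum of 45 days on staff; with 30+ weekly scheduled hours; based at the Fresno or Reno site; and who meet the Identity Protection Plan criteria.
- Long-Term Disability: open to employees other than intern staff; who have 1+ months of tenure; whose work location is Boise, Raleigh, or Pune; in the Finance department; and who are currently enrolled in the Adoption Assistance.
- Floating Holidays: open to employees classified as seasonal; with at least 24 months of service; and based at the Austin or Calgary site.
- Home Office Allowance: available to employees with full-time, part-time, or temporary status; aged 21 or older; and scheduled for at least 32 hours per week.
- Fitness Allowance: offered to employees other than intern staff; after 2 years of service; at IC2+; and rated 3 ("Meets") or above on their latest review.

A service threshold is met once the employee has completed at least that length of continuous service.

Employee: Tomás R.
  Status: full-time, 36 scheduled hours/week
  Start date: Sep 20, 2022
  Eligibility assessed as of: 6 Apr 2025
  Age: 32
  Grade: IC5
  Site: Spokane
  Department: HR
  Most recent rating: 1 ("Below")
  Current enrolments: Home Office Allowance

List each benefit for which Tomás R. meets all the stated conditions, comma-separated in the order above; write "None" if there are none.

Service from Sep 20, 2022 to 6 Apr 2025: 929 days.
Identity Protection Plan — service 929 days < 3 years (≈1095 days) ✗ → not eligible.
Adoption Assistance — status full-time ✗ (requires seasonal or temporary) → not eligible.
Long-Term Disability — status full-time ✓ (not excluded); service 929 days ≥ 1 month (≈30 days) ✓; site Spokane ✗ (not Boise, Raleigh, or Pune) → not eligible.
Floating Holidays — status full-time ✗ (requires seasonal) → not eligible.
Home Office Allowance — status full-time ✓; age 32 ≥ 21 ✓; 36 hrs/wk ≥ 32 ✓ → eligible.
Fitness Allowance — status full-time ✓ (not excluded); service 929 days ≥ 2 years (≈730 days) ✓; grade IC5 ≥ IC2 ✓; rating 1 < 3 ✗ → not eligible.

Home Office Allowance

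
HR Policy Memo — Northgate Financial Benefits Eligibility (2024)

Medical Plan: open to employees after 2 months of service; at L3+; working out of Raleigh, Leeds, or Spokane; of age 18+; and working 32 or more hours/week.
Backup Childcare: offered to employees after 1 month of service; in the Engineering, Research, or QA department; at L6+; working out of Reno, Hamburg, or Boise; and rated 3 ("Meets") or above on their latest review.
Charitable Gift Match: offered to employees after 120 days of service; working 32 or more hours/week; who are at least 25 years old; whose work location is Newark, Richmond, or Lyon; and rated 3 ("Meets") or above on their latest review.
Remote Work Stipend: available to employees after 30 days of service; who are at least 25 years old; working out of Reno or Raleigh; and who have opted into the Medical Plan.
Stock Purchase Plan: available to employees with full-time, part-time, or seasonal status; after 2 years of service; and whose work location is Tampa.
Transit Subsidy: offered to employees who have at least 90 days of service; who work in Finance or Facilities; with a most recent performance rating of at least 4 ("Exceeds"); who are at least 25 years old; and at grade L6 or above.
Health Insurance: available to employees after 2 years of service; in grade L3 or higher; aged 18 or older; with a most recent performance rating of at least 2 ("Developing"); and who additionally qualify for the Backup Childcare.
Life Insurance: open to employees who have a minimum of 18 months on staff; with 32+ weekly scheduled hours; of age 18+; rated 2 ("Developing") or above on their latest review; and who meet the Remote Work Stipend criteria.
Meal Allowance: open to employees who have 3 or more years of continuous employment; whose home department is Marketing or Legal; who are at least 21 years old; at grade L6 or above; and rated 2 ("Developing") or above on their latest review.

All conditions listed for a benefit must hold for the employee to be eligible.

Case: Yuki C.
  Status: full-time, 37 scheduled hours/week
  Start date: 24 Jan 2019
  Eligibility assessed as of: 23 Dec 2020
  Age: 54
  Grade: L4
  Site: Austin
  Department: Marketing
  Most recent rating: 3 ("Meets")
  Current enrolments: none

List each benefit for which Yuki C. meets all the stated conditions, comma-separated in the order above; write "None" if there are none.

None

Service from 24 Jan 2019 to 23 Dec 2020: 699 days.
Medical Plan — service 699 days ≥ 2 months (≈60 days) ✓; grade L4 ≥ L3 ✓; site Austin ✗ (not Raleigh, Leeds, or Spokane) → not eligible.
Backup Childcare — service 699 days ≥ 1 month (≈30 days) ✓; dept Marketing ✗ → not eligible.
Charitable Gift Match — service 699 days ≥ 120 days ✓; 37 hrs/wk ≥ 32 ✓; age 54 ≥ 25 ✓; site Austin ✗ (not Newark, Richmond, or Lyon) → not eligible.
Remote Work Stipend — service 699 days ≥ 30 days ✓; age 54 ≥ 25 ✓; site Austin ✗ (not Reno or Raleigh) → not eligible.
Stock Purchase Plan — status full-time ✓; service 699 days < 2 years (≈730 days) ✗ → not eligible.
Transit Subsidy — service 699 days ≥ 90 days ✓; dept Marketing ✗ → not eligible.
Health Insurance — service 699 days < 2 years (≈730 days) ✗ → not eligible.
Life Insurance — service 699 days ≥ 18 months (≈540 days) ✓; 37 hrs/wk ≥ 32 ✓; age 54 ≥ 18 ✓; rating 3 ≥ 2 ✓; not eligible for Remote Work Stipend ✗ → not eligible.
Meal Allowance — service 699 days < 3 years (≈1095 days) ✗ → not eligible.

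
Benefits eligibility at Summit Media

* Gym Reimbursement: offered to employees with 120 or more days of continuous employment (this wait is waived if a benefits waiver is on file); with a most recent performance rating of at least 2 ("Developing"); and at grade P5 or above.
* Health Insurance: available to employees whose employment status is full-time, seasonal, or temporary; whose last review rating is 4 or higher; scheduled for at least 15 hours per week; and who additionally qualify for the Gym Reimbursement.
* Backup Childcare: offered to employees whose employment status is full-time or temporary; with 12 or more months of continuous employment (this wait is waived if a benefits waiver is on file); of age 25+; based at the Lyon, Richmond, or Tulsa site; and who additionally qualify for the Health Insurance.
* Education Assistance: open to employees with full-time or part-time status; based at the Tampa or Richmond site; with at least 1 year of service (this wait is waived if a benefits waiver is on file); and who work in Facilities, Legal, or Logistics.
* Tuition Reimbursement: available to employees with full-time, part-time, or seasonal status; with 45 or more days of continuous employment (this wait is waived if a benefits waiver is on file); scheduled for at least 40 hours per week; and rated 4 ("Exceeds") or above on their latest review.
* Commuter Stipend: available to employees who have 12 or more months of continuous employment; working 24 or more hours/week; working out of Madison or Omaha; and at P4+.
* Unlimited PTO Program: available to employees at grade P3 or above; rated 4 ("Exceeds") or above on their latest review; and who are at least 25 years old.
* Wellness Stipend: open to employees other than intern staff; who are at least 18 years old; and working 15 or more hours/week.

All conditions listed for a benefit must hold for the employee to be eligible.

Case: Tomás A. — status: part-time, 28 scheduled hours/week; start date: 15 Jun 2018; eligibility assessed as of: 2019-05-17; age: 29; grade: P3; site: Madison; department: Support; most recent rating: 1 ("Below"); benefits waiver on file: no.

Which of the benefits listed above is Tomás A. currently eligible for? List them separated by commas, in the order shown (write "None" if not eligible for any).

Service from 15 Jun 2018 to 2019-05-17: 336 days.
Gym Reimbursement — no waiver, service 336 days ≥ 120 days ✓; rating 1 < 2 ✗ → not eligible.
Health Insurance — status part-time ✗ (requires full-time, seasonal, or temporary) → not eligible.
Backup Childcare — status part-time ✗ (requires full-time or temporary) → not eligible.
Education Assistance — status part-time ✓; site Madison ✗ (not Tampa or Richmond) → not eligible.
Tuition Reimbursement — status part-time ✓; no waiver, service 336 days ≥ 45 days ✓; 28 hrs/wk < 40 ✗ → not eligible.
Commuter Stipend — service 336 days < 12 months (≈360 days) ✗ → not eligible.
Unlimited PTO Program — grade P3 ≥ P3 ✓; rating 1 < 4 ✗ → not eligible.
Wellness Stipend — status part-time ✓ (not excluded); age 29 ≥ 18 ✓; 28 hrs/wk ≥ 15 ✓ → eligible.

Wellness Stipend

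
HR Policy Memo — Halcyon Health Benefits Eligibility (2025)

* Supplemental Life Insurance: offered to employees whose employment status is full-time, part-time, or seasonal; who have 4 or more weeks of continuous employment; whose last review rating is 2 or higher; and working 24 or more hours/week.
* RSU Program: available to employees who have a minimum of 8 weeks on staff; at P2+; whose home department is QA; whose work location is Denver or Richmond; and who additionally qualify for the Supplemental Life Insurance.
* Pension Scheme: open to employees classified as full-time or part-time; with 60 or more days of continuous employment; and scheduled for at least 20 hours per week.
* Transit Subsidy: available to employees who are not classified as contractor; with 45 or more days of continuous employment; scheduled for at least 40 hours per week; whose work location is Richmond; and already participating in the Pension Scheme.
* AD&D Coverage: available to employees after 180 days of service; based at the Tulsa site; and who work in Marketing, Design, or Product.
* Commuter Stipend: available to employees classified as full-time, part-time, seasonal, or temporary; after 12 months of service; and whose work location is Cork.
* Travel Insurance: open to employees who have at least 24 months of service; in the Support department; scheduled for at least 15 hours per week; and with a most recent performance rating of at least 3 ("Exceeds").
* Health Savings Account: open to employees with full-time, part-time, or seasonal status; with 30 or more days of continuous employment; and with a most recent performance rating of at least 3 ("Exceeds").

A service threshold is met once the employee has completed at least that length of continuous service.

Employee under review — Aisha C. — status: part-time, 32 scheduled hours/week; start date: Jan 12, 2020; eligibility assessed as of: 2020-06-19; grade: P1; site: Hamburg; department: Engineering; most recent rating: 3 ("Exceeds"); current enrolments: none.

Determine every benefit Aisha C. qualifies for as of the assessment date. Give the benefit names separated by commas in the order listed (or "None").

Supplemental Life Insurance, Pension Scheme, Health Savings Account

Service from Jan 12, 2020 to 2020-06-19: 159 days.
Supplemental Life Insurance — status part-time ✓; service 159 days ≥ 4 weeks (≈28 days) ✓; rating 3 ≥ 2 ✓; 32 hrs/wk ≥ 24 ✓ → eligible.
RSU Program — service 159 days ≥ 8 weeks (≈56 days) ✓; grade P1 < P2 ✗ → not eligible.
Pension Scheme — status part-time ✓; service 159 days ≥ 60 days ✓; 32 hrs/wk ≥ 20 ✓ → eligible.
Transit Subsidy — status part-time ✓ (not excluded); service 159 days ≥ 45 days ✓; 32 hrs/wk < 40 ✗ → not eligible.
AD&D Coverage — service 159 days < 180 days ✗ → not eligible.
Commuter Stipend — status part-time ✓; service 159 days < 12 months (≈360 days) ✗ → not eligible.
Travel Insurance — service 159 days < 24 months (≈720 days) ✗ → not eligible.
Health Savings Account — status part-time ✓; service 159 days ≥ 30 days ✓; rating 3 ≥ 3 ✓ → eligible.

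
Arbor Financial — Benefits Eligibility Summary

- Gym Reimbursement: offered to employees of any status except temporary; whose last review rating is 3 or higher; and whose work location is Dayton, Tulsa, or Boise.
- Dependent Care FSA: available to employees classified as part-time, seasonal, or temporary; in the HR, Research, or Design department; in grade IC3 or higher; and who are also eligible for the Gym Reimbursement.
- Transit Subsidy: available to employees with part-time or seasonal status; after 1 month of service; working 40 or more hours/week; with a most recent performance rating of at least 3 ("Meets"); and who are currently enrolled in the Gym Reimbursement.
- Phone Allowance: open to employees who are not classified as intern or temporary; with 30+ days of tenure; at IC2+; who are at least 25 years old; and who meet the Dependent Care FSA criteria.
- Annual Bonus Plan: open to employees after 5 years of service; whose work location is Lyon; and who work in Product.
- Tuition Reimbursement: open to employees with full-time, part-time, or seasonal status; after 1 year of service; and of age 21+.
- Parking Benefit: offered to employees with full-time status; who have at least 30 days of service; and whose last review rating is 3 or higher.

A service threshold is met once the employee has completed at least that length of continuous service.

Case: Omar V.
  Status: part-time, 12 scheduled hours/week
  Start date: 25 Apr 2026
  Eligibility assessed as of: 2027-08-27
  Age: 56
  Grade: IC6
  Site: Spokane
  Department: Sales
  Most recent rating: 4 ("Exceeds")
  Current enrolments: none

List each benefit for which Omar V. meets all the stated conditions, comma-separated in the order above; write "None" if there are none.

Service from 25 Apr 2026 to 2027-08-27: 489 days.
Gym Reimbursement — status part-time ✓ (not excluded); rating 4 ≥ 3 ✓; site Spokane ✗ (not Dayton, Tulsa, or Boise) → not eligible.
Dependent Care FSA — status part-time ✓; dept Sales ✗ → not eligible.
Transit Subsidy — status part-time ✓; service 489 days ≥ 1 month (≈30 days) ✓; 12 hrs/wk < 40 ✗ → not eligible.
Phone Allowance — status part-time ✓ (not excluded); service 489 days ≥ 30 days ✓; grade IC6 ≥ IC2 ✓; age 56 ≥ 25 ✓; not eligible for Dependent Care FSA ✗ → not eligible.
Annual Bonus Plan — service 489 days < 5 years (≈1825 days) ✗ → not eligible.
Tuition Reimbursement — status part-time ✓; service 489 days ≥ 1 year (≈365 days) ✓; age 56 ≥ 21 ✓ → eligible.
Parking Benefit — status part-time ✗ (requires full-time) → not eligible.

Tuition Reimbursement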